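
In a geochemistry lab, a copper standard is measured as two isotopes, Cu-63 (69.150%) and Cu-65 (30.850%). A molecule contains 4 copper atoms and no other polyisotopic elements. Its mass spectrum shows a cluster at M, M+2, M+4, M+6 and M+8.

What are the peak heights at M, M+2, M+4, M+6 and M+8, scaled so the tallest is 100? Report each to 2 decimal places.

56.04 : 100.00 : 66.92 : 19.90 : 2.22

Expanding (0.69150 + 0.30850)^4:
P(M) = 0.69150^4 = 0.228649
P(M+2) = 4 × 0.69150^3 × 0.30850^1 = 0.408030
P(M+4) = 6 × 0.69150^2 × 0.30850^2 = 0.273052
P(M+6) = 4 × 0.69150^1 × 0.30850^3 = 0.081212
P(M+8) = 0.30850^4 = 0.009058
The M+2 peak is largest (0.408030); scaling to 100 gives 56.04 : 100.00 : 66.92 : 19.90 : 2.22.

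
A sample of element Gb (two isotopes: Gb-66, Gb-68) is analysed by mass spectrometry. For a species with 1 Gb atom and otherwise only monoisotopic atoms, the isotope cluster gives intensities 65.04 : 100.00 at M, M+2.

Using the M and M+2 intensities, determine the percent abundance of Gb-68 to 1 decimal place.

Let p = fractional abundance of Gb-66. I(M+2)/I(M) = [C(1,1)·p^0·(1−p)] / p^1 = 1·(1−p)/p = 100.00/65.04 = 1.5375
(1−p)/p = 1.5375/1 = 1.5375  ⇒  p = 1/(1 + 1.5375) = 0.3941
Gb-66: 39.4%, Gb-68: 60.6%.

60.6%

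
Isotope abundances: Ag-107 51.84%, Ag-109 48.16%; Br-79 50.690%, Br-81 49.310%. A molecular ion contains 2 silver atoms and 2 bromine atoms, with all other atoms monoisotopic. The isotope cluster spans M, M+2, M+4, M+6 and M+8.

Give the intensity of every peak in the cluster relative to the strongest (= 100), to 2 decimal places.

18.44 : 70.12 : 100.00 : 63.37 : 15.06

Silver pattern (n=2): 0.26873856 : 0.49932288 : 0.23193856
Bromine pattern (n=2): 0.25694761 : 0.49990478 : 0.24314761
Convolve the two distributions (both contribute in 2-u steps):
  M: 0.26873856×0.25694761 = 0.069052
  M+2: 0.26873856×0.49990478 + 0.49932288×0.25694761 = 0.262644
  M+4: 0.26873856×0.24314761 + 0.49932288×0.49990478 + 0.23193856×0.25694761 = 0.374553
  M+6: 0.49932288×0.24314761 + 0.23193856×0.49990478 = 0.237356
  M+8: 0.23193856×0.24314761 = 0.056395
Scale to base peak (0.374553) = 100: 18.44 : 70.12 : 100.00 : 63.37 : 15.06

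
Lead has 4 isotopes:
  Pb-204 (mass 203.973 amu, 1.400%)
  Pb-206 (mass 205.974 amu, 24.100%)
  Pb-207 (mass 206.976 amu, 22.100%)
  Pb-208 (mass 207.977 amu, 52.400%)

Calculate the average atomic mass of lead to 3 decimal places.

207.217 amu

The abundance-weighted mean is 0.01400 × 203.973 + 0.24100 × 205.974 + 0.22100 × 206.976 + 0.52400 × 207.977
= 2.8556 + 49.6397 + 45.7417 + 108.9799 = 207.2169 amu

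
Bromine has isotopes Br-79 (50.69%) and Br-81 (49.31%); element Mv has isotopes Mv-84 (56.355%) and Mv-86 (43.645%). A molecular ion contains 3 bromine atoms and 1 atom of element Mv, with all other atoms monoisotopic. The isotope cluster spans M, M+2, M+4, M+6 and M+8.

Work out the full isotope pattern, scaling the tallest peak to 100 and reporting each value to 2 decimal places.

Bromine pattern (n=3): 0.13024674 : 0.3801026 : 0.36975457 : 0.11989609
Element Mv pattern (n=1): 0.56355 : 0.43645
Convolve the two distributions (both contribute in 2-u steps):
  M: 0.13024674×0.56355 = 0.073401
  M+2: 0.13024674×0.43645 + 0.3801026×0.56355 = 0.271053
  M+4: 0.3801026×0.43645 + 0.36975457×0.56355 = 0.374271
  M+6: 0.36975457×0.43645 + 0.11989609×0.56355 = 0.228947
  M+8: 0.11989609×0.43645 = 0.052329
Scale to base peak (0.374271) = 100: 19.61 : 72.42 : 100.00 : 61.17 : 13.98

19.61 : 72.42 : 100.00 : 61.17 : 13.98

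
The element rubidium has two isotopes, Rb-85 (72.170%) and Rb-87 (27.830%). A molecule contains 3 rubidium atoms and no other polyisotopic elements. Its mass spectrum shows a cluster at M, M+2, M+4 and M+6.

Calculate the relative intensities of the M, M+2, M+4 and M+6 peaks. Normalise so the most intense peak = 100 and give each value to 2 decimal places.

86.44 : 100.00 : 38.56 : 4.96

Expanding (0.72170 + 0.27830)^3:
P(M) = 0.72170^3 = 0.375898
P(M+2) = 3 × 0.72170^2 × 0.27830^1 = 0.434858
P(M+4) = 3 × 0.72170^1 × 0.27830^2 = 0.167689
P(M+6) = 0.27830^3 = 0.021555
The M+2 peak is largest (0.434858); scaling to 100 gives 86.44 : 100.00 : 38.56 : 4.96.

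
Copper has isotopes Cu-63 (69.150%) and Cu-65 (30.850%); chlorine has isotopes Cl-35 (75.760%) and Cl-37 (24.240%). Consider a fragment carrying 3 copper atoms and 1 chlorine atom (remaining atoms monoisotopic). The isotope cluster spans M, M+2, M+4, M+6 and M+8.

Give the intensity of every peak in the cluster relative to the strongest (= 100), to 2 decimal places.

Copper pattern (n=3): 0.33065611 : 0.44254842 : 0.19743483 : 0.02936064
Chlorine pattern (n=1): 0.7576 : 0.2424
Convolve the two distributions (both contribute in 2-u steps):
  M: 0.33065611×0.7576 = 0.250505
  M+2: 0.33065611×0.2424 + 0.44254842×0.7576 = 0.415426
  M+4: 0.44254842×0.2424 + 0.19743483×0.7576 = 0.256850
  M+6: 0.19743483×0.2424 + 0.02936064×0.7576 = 0.070102
  M+8: 0.02936064×0.2424 = 0.007117
Scale to base peak (0.415426) = 100: 60.30 : 100.00 : 61.83 : 16.87 : 1.71

60.30 : 100.00 : 61.83 : 16.87 : 1.71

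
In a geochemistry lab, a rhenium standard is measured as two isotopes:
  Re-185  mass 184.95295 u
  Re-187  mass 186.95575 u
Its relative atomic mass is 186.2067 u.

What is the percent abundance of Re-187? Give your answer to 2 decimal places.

With x = fraction of Re-185 (so Re-187 is 1 − x):
184.95295·x + 186.95575·(1 − x) = 186.2067
(184.95295 − 186.95575)·x = 186.2067 − 186.95575
x = -0.74905 / -2.00280 = 0.37400 → 37.40% Re-185, 62.60% Re-187.

62.60%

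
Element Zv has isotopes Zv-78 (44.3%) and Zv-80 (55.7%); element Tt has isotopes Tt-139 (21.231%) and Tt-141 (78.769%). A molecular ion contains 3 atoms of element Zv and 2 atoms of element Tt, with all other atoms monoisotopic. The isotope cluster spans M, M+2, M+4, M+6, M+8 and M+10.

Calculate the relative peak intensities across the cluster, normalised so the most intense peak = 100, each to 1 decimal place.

Element Zv pattern (n=3): 0.08693831 : 0.32793208 : 0.41232092 : 0.17280869
Element Tt pattern (n=2): 0.04507554 : 0.33446893 : 0.62045554
Convolve the two distributions (both contribute in 2-u steps):
  M: 0.08693831×0.04507554 = 0.003919
  M+2: 0.08693831×0.33446893 + 0.32793208×0.04507554 = 0.043860
  M+4: 0.08693831×0.62045554 + 0.32793208×0.33446893 + 0.41232092×0.04507554 = 0.182210
  M+6: 0.32793208×0.62045554 + 0.41232092×0.33446893 + 0.17280869×0.04507554 = 0.349165
  M+8: 0.41232092×0.62045554 + 0.17280869×0.33446893 = 0.313626
  M+10: 0.17280869×0.62045554 = 0.107220
Scale to base peak (0.349165) = 100: 1.1 : 12.6 : 52.2 : 100.0 : 89.8 : 30.7

1.1 : 12.6 : 52.2 : 100.0 : 89.8 : 30.7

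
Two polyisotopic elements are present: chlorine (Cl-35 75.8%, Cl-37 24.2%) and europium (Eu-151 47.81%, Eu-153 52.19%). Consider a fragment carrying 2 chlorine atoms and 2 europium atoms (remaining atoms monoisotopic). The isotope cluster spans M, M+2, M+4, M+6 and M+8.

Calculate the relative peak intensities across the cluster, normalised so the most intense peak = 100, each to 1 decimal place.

Chlorine pattern (n=2): 0.574564 : 0.366872 : 0.058564
Europium pattern (n=2): 0.22857961 : 0.49904078 : 0.27237961
Convolve the two distributions (both contribute in 2-u steps):
  M: 0.574564×0.22857961 = 0.131334
  M+2: 0.574564×0.49904078 + 0.366872×0.22857961 = 0.370590
  M+4: 0.574564×0.27237961 + 0.366872×0.49904078 + 0.058564×0.22857961 = 0.352970
  M+6: 0.366872×0.27237961 + 0.058564×0.49904078 = 0.129154
  M+8: 0.058564×0.27237961 = 0.015952
Scale to base peak (0.370590) = 100: 35.4 : 100.0 : 95.2 : 34.9 : 4.3

35.4 : 100.0 : 95.2 : 34.9 : 4.3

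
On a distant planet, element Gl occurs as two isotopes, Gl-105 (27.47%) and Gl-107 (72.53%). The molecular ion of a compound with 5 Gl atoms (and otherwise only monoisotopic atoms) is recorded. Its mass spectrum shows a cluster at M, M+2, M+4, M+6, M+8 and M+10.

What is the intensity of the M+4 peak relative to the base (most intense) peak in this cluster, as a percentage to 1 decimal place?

Binomial terms of (0.2747 + 0.7253)^5: M 0.0016, M+2 0.0207, M+4 0.1090, M+6 0.2879, M+8 0.3801, M+10 0.2007 → M+8 is the base peak.
P(M+8) = C(5,4) × 0.2747^1 × 0.7253^4 = 5 × 0.2747 × 0.27673922 = 0.380101 (base)
P(M+4) = C(5,2) × 0.2747^3 × 0.7253^2 = 10 × 0.02072889 × 0.52606009 = 0.109046
Relative intensity = 0.109046 / 0.380101 × 100 = 28.7

28.7%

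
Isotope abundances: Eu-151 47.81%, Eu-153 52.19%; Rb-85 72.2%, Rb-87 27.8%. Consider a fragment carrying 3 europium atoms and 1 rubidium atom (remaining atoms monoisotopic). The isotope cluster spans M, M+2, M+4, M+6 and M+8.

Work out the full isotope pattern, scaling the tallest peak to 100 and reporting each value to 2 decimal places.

20.68 : 75.68 : 100.00 : 55.36 : 10.36

Europium pattern (n=3): 0.10928391 : 0.3578871 : 0.39067407 : 0.14215492
Rubidium pattern (n=1): 0.7220 : 0.2780
Convolve the two distributions (both contribute in 2-u steps):
  M: 0.10928391×0.7220 = 0.078903
  M+2: 0.10928391×0.2780 + 0.3578871×0.7220 = 0.288775
  M+4: 0.3578871×0.2780 + 0.39067407×0.7220 = 0.381559
  M+6: 0.39067407×0.2780 + 0.14215492×0.7220 = 0.211243
  M+8: 0.14215492×0.2780 = 0.039519
Scale to base peak (0.381559) = 100: 20.68 : 75.68 : 100.00 : 55.36 : 10.36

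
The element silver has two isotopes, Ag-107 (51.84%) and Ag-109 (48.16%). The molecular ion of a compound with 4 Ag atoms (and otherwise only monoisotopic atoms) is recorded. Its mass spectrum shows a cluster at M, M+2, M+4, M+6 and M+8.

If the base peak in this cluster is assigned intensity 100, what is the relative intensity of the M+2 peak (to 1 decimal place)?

(0.5184 + 0.4816)^4 gives M 0.0722, M+2 0.2684, M+4 0.3740, M+6 0.2316, M+8 0.0538; the largest is M+4.
P(M+4) = C(4,2) × 0.5184^2 × 0.4816^2 = 6 × 0.26873856 × 0.23193856 = 0.373985 (base)
P(M+2) = C(4,1) × 0.5184^3 × 0.4816^1 = 4 × 0.13931407 × 0.4816 = 0.268375
Relative intensity = 0.268375 / 0.373985 × 100 = 71.8

71.8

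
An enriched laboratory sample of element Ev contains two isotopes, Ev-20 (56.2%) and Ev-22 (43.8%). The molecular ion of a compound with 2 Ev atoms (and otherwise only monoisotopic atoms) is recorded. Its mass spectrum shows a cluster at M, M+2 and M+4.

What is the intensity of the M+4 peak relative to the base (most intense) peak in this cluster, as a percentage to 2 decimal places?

Term probabilities: M 0.3158, M+2 0.4923, M+4 0.1918. Base peak = M+2.
P(M+2) = C(2,1) × 0.562^1 × 0.438^1 = 2 × 0.5620 × 0.4380 = 0.492312 (base)
P(M+4) = C(2,2) × 0.562^0 × 0.438^2 = 1 × 1.0000 × 0.191844 = 0.191844
Relative intensity = 0.191844 / 0.492312 × 100 = 38.97

38.97%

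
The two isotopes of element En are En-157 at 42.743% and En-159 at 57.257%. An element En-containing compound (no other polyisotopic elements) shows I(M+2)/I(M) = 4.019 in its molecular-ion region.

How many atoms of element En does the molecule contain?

With n En atoms, P(M+2)/P(M) = C(n,1)·p^(n−1)q / p^n = n·q/p = n · 0.57257/0.42743.
n = 4.019 × 0.42743/0.57257 = 3.00 ≈ 3

3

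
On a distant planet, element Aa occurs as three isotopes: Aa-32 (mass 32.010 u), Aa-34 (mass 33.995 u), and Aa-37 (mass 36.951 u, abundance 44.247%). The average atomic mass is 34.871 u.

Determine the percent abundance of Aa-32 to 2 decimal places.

21.76%

Let x and y be the fractions of Aa-32 and Aa-34. Then x + y = 1 − 0.44247 = 0.55753 and 32.010x + 33.995y = 34.871 − 0.44247×36.951 = 18.52129103.
Substituting: 32.010x + 33.995(0.55753 − x) = 18.52129103
(32.010 − 33.995)x = -0.43194132  ⇒  x = 0.21760, y = 0.33993
Aa-32: 21.76%, Aa-34: 33.99%.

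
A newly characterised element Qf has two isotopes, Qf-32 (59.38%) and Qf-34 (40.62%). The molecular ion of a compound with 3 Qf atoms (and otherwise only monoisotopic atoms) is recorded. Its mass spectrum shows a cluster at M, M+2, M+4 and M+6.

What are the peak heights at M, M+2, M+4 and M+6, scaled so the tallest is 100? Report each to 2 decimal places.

The 3 Qf atoms are independent, so intensities follow the terms of (0.5938 + 0.4062)^3.
P(M) = 0.5938^3 = 0.209373
P(M+2) = 3 × 0.5938^2 × 0.4062^1 = 0.429676
P(M+4) = 3 × 0.5938^1 × 0.4062^2 = 0.293928
P(M+6) = 0.4062^3 = 0.067022
The M+2 peak is largest (0.429676); scaling to 100 gives 48.73 : 100.00 : 68.41 : 15.60.

48.73 : 100.00 : 68.41 : 15.60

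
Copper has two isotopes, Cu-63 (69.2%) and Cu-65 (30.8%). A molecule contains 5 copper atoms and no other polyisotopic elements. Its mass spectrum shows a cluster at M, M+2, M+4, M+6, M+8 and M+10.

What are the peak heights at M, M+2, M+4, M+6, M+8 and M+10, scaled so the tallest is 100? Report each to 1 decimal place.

44.9 : 100.0 : 89.0 : 39.6 : 8.8 : 0.8

The 5 Cu atoms are independent, so intensities follow the terms of (0.692 + 0.308)^5.
P(M) = 0.692^5 = 0.158683
P(M+2) = 5 × 0.692^4 × 0.308^1 = 0.353139
P(M+4) = 10 × 0.692^3 × 0.308^2 = 0.314355
P(M+6) = 10 × 0.692^2 × 0.308^3 = 0.139915
P(M+8) = 5 × 0.692^1 × 0.308^4 = 0.031137
P(M+10) = 0.308^5 = 0.002772
The M+2 peak is largest (0.353139); scaling to 100 gives 44.9 : 100.0 : 89.0 : 39.6 : 8.8 : 0.8.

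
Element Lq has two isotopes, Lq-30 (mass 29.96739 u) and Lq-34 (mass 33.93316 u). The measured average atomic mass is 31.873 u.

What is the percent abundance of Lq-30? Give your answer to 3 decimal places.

Let x be the fractional abundance of Lq-30; then Lq-34 has abundance 1 − x.
29.96739·x + 33.93316·(1 − x) = 31.873
(29.96739 − 33.93316)·x = 31.873 − 33.93316
x = -2.06016 / -3.96577 = 0.51949 → 51.949% Lq-30, 48.051% Lq-34.

51.949%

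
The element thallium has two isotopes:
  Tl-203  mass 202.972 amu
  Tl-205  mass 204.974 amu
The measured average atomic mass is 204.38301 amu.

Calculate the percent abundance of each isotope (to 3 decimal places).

With x = fraction of Tl-203 (so Tl-205 is 1 − x):
202.972·x + 204.974·(1 − x) = 204.38301
(202.972 − 204.974)·x = 204.38301 − 204.974
x = -0.59099 / -2.002 = 0.29520 → 29.520% Tl-203, 70.480% Tl-205.

Tl-203: 29.520%, Tl-205: 70.480%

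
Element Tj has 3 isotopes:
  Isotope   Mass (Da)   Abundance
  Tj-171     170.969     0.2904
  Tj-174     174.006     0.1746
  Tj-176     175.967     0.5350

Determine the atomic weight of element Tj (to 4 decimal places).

174.1732 Da

Ar = Σ fᵢ·mᵢ = 0.2904 × 170.969 + 0.1746 × 174.006 + 0.5350 × 175.967
= 49.64940 + 30.38145 + 94.14235 = 174.17320 Da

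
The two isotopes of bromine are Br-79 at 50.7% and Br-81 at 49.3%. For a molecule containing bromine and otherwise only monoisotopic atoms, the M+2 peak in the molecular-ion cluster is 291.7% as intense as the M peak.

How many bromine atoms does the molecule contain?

3

The M+2/M ratio from n Br atoms is n · q/p = n · 0.493/0.507.
n = 2.917 × 0.507/0.493 = 3.00 ≈ 3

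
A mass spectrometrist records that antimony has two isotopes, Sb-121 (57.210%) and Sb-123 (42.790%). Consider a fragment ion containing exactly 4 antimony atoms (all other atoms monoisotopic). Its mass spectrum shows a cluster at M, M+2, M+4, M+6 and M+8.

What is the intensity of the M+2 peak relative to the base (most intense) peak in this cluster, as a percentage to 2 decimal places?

Binomial terms of (0.57210 + 0.42790)^4: M 0.1071, M+2 0.3205, M+4 0.3596, M+6 0.1793, M+8 0.0335 → M+4 is the base peak.
P(M+4) = C(4,2) × 0.57210^2 × 0.42790^2 = 6 × 0.32729841 × 0.18309841 = 0.359567 (base)
P(M+2) = C(4,1) × 0.57210^3 × 0.42790^1 = 4 × 0.18724742 × 0.4279 = 0.320493
Relative intensity = 0.320493 / 0.359567 × 100 = 89.13

89.13%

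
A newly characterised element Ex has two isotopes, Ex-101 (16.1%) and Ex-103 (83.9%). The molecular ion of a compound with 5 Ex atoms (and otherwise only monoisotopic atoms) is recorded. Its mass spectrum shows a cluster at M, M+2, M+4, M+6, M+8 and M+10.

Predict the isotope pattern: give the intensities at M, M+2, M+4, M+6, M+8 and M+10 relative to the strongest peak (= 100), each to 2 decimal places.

0.03 : 0.68 : 7.07 : 36.82 : 95.95 : 100.00

Each Ex atom is independently Ex-101 (p = 0.161) or Ex-103 (q = 0.839); the cluster is the binomial expansion (p + q)^5.
P(M) = 0.161^5 = 0.000108
P(M+2) = 5 × 0.161^4 × 0.839^1 = 0.002819
P(M+4) = 10 × 0.161^3 × 0.839^2 = 0.029377
P(M+6) = 10 × 0.161^2 × 0.839^3 = 0.153087
P(M+8) = 5 × 0.161^1 × 0.839^4 = 0.398881
P(M+10) = 0.839^5 = 0.415729
The M+10 peak is largest (0.415729); scaling to 100 gives 0.03 : 0.68 : 7.07 : 36.82 : 95.95 : 100.00.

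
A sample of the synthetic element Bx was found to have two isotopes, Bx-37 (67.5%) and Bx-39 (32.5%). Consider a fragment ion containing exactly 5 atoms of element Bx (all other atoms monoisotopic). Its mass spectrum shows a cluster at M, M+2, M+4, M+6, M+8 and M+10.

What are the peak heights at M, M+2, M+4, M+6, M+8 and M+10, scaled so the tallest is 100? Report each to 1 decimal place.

Expanding (0.675 + 0.325)^5:
P(M) = 0.675^5 = 0.140126
P(M+2) = 5 × 0.675^4 × 0.325^1 = 0.337340
P(M+4) = 10 × 0.675^3 × 0.325^2 = 0.324846
P(M+6) = 10 × 0.675^2 × 0.325^3 = 0.156408
P(M+8) = 5 × 0.675^1 × 0.325^4 = 0.037654
P(M+10) = 0.325^5 = 0.003626
The M+2 peak is largest (0.337340); scaling to 100 gives 41.5 : 100.0 : 96.3 : 46.4 : 11.2 : 1.1.

41.5 : 100.0 : 96.3 : 46.4 : 11.2 : 1.1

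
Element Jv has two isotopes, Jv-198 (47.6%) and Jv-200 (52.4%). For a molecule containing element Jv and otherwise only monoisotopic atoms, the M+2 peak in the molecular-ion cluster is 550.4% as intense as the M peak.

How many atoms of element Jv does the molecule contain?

The M+2/M ratio from n Jv atoms is n · q/p = n · 0.524/0.476.
n = 5.504 × 0.476/0.524 = 5.00 ≈ 5

5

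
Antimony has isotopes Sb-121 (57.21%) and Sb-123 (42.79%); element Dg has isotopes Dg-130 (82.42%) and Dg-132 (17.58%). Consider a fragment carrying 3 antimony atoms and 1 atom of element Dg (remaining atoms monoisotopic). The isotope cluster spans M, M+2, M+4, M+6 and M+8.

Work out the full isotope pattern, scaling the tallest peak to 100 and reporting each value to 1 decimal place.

Antimony pattern (n=3): 0.18724742 : 0.42015297 : 0.3142518 : 0.07834781
Element Dg pattern (n=1): 0.8242 : 0.1758
Convolve the two distributions (both contribute in 2-u steps):
  M: 0.18724742×0.8242 = 0.154329
  M+2: 0.18724742×0.1758 + 0.42015297×0.8242 = 0.379208
  M+4: 0.42015297×0.1758 + 0.3142518×0.8242 = 0.332869
  M+6: 0.3142518×0.1758 + 0.07834781×0.8242 = 0.119820
  M+8: 0.07834781×0.1758 = 0.013774
Scale to base peak (0.379208) = 100: 40.7 : 100.0 : 87.8 : 31.6 : 3.6

40.7 : 100.0 : 87.8 : 31.6 : 3.6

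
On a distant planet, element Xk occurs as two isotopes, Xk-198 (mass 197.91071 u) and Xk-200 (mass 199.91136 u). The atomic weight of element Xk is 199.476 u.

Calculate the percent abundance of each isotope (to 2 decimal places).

Let x be the fractional abundance of Xk-198; then Xk-200 has abundance 1 − x.
197.91071·x + 199.91136·(1 − x) = 199.476
(197.91071 − 199.91136)·x = 199.476 − 199.91136
x = -0.43536 / -2.00065 = 0.21761 → 21.76% Xk-198, 78.24% Xk-200.

Xk-198: 21.76%, Xk-200: 78.24%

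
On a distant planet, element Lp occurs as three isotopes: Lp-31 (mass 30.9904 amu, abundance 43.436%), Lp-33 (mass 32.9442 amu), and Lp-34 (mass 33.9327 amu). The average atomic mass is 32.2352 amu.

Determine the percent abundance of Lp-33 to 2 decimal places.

42.44%

The remaining 56.564% is split between Lp-33 (fraction x) and Lp-34 (fraction 0.56564 − x).
Substituting: 32.9442x + 33.9327(0.56564 − x) = 18.774209856
(32.9442 − 33.9327)x = -0.419482572  ⇒  x = 0.42436, y = 0.14128
Lp-33: 42.44%, Lp-34: 14.13%.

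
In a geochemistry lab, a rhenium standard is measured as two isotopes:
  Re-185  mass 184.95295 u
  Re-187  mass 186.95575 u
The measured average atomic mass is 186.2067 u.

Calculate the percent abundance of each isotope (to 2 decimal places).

Re-185: 37.40%, Re-187: 62.60%

Writing the weighted mean with unknown fraction x of Re-185:
184.95295·x + 186.95575·(1 − x) = 186.2067
(184.95295 − 186.95575)·x = 186.2067 − 186.95575
x = -0.74905 / -2.00280 = 0.37400 → 37.40% Re-185, 62.60% Re-187.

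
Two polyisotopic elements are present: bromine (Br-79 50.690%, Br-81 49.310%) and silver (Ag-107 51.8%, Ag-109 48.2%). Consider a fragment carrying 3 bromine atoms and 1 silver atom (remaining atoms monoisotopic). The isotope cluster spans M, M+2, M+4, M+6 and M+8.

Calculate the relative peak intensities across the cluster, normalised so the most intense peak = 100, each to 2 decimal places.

18.00 : 69.29 : 100.00 : 64.13 : 15.42

Bromine pattern (n=3): 0.13024674 : 0.3801026 : 0.36975457 : 0.11989609
Silver pattern (n=1): 0.5180 : 0.4820
Convolve the two distributions (both contribute in 2-u steps):
  M: 0.13024674×0.5180 = 0.067468
  M+2: 0.13024674×0.4820 + 0.3801026×0.5180 = 0.259672
  M+4: 0.3801026×0.4820 + 0.36975457×0.5180 = 0.374742
  M+6: 0.36975457×0.4820 + 0.11989609×0.5180 = 0.240328
  M+8: 0.11989609×0.4820 = 0.057790
Scale to base peak (0.374742) = 100: 18.00 : 69.29 : 100.00 : 64.13 : 15.42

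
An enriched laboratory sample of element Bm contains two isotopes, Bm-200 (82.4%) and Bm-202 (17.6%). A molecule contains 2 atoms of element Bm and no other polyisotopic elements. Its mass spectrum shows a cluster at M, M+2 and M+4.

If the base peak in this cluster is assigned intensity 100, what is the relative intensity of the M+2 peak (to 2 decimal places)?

42.72

Term probabilities: M 0.6790, M+2 0.2900, M+4 0.0310. Base peak = M.
P(M) = C(2,0) × 0.824^2 × 0.176^0 = 1 × 0.678976 × 1.0000 = 0.678976 (base)
P(M+2) = C(2,1) × 0.824^1 × 0.176^1 = 2 × 0.8240 × 0.1760 = 0.290048
Relative intensity = 0.290048 / 0.678976 × 100 = 42.72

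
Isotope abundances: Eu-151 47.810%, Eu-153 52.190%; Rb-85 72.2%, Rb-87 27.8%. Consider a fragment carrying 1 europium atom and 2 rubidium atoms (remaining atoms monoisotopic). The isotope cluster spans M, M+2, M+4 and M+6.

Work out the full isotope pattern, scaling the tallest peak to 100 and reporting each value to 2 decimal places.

53.71 : 100.00 : 53.12 : 8.69

Europium pattern (n=1): 0.4781 : 0.5219
Rubidium pattern (n=2): 0.521284 : 0.401432 : 0.077284
Convolve the two distributions (both contribute in 2-u steps):
  M: 0.4781×0.521284 = 0.249226
  M+2: 0.4781×0.401432 + 0.5219×0.521284 = 0.463983
  M+4: 0.4781×0.077284 + 0.5219×0.401432 = 0.246457
  M+6: 0.5219×0.077284 = 0.040335
Scale to base peak (0.463983) = 100: 53.71 : 100.00 : 53.12 : 8.69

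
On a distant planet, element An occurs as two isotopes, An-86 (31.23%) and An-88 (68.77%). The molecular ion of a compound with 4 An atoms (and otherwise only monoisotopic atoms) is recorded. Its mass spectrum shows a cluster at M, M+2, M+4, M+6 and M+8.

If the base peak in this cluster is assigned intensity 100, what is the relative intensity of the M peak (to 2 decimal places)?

(0.3123 + 0.6877)^4 gives M 0.0095, M+2 0.0838, M+4 0.2768, M+6 0.4063, M+8 0.2237; the largest is M+6.
P(M+6) = C(4,3) × 0.3123^1 × 0.6877^3 = 4 × 0.3123 × 0.32523485 = 0.406283 (base)
P(M) = C(4,0) × 0.3123^4 × 0.6877^0 = 1 × 0.00951235 × 1.0000 = 0.009512
Relative intensity = 0.009512 / 0.406283 × 100 = 2.34

2.34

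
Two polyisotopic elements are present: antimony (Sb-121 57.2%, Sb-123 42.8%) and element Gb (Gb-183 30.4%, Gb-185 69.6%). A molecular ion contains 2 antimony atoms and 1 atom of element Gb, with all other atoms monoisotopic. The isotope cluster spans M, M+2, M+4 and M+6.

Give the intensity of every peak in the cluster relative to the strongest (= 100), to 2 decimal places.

Antimony pattern (n=2): 0.327184 : 0.489632 : 0.183184
Element Gb pattern (n=1): 0.3040 : 0.6960
Convolve the two distributions (both contribute in 2-u steps):
  M: 0.327184×0.3040 = 0.099464
  M+2: 0.327184×0.6960 + 0.489632×0.3040 = 0.376568
  M+4: 0.489632×0.6960 + 0.183184×0.3040 = 0.396472
  M+6: 0.183184×0.6960 = 0.127496
Scale to base peak (0.396472) = 100: 25.09 : 94.98 : 100.00 : 32.16

25.09 : 94.98 : 100.00 : 32.16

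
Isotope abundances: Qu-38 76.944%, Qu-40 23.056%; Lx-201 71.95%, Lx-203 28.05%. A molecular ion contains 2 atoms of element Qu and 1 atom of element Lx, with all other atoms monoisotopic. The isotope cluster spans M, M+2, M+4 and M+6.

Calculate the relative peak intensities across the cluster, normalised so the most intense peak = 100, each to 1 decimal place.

Element Qu pattern (n=2): 0.59203791 : 0.35480417 : 0.05315791
Element Lx pattern (n=1): 0.7195 : 0.2805
Convolve the two distributions (both contribute in 2-u steps):
  M: 0.59203791×0.7195 = 0.425971
  M+2: 0.59203791×0.2805 + 0.35480417×0.7195 = 0.421348
  M+4: 0.35480417×0.2805 + 0.05315791×0.7195 = 0.137770
  M+6: 0.05315791×0.2805 = 0.014911
Scale to base peak (0.425971) = 100: 100.0 : 98.9 : 32.3 : 3.5

100.0 : 98.9 : 32.3 : 3.5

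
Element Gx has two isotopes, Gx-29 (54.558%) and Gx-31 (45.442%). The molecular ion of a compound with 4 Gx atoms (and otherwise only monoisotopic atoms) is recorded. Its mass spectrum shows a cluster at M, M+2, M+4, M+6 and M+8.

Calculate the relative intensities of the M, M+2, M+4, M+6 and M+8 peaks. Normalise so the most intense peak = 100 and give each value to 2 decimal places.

24.02 : 80.04 : 100.00 : 55.53 : 11.56

Each Gx atom is independently Gx-29 (p = 0.54558) or Gx-31 (q = 0.45442); the cluster is the binomial expansion (p + q)^4.
P(M) = 0.54558^4 = 0.088600
P(M+2) = 4 × 0.54558^3 × 0.45442^1 = 0.295184
P(M+4) = 6 × 0.54558^2 × 0.45442^2 = 0.368793
P(M+6) = 4 × 0.54558^1 × 0.45442^3 = 0.204782
P(M+8) = 0.45442^4 = 0.042641
The M+4 peak is largest (0.368793); scaling to 100 gives 24.02 : 80.04 : 100.00 : 55.53 : 11.56.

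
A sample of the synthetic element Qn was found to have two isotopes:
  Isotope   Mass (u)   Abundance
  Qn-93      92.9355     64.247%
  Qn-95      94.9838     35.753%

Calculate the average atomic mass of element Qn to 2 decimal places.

93.67 u

Weight each isotope mass by its fractional abundance: 0.64247 × 92.9355 + 0.35753 × 94.9838
= 59.70827 + 33.95956 = 93.66783 u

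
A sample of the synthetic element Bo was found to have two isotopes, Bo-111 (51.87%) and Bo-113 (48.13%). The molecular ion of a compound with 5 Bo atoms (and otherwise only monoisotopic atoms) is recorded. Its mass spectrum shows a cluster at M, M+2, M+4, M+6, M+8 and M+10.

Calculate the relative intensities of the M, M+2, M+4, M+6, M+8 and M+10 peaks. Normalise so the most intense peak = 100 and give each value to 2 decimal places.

11.61 : 53.89 : 100.00 : 92.79 : 43.05 : 7.99

Expanding (0.5187 + 0.4813)^5:
P(M) = 0.5187^5 = 0.037548
P(M+2) = 5 × 0.5187^4 × 0.4813^1 = 0.174201
P(M+4) = 10 × 0.5187^3 × 0.4813^2 = 0.323281
P(M+6) = 10 × 0.5187^2 × 0.4813^3 = 0.299972
P(M+8) = 5 × 0.5187^1 × 0.4813^4 = 0.139171
P(M+10) = 0.4813^5 = 0.025827
The M+4 peak is largest (0.323281); scaling to 100 gives 11.61 : 53.89 : 100.00 : 92.79 : 43.05 : 7.99.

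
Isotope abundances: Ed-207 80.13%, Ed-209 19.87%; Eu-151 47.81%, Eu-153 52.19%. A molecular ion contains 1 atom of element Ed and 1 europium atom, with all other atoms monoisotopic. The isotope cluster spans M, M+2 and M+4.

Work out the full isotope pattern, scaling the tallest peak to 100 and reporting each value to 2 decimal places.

Element Ed pattern (n=1): 0.8013 : 0.1987
Europium pattern (n=1): 0.4781 : 0.5219
Convolve the two distributions (both contribute in 2-u steps):
  M: 0.8013×0.4781 = 0.383102
  M+2: 0.8013×0.5219 + 0.1987×0.4781 = 0.513197
  M+4: 0.1987×0.5219 = 0.103702
Scale to base peak (0.513197) = 100: 74.65 : 100.00 : 20.21

74.65 : 100.00 : 20.21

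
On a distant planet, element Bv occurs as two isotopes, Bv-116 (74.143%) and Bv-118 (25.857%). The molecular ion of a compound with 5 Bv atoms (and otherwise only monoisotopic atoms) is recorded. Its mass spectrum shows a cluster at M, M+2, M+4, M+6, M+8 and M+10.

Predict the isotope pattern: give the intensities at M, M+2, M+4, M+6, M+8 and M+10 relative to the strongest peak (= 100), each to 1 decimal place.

The 5 Bv atoms are independent, so intensities follow the terms of (0.74143 + 0.25857)^5.
P(M) = 0.74143^5 = 0.224053
P(M+2) = 5 × 0.74143^4 × 0.25857^1 = 0.390687
P(M+4) = 10 × 0.74143^3 × 0.25857^2 = 0.272500
P(M+6) = 10 × 0.74143^2 × 0.25857^3 = 0.095033
P(M+8) = 5 × 0.74143^1 × 0.25857^4 = 0.016571
P(M+10) = 0.25857^5 = 0.001156
The M+2 peak is largest (0.390687); scaling to 100 gives 57.3 : 100.0 : 69.7 : 24.3 : 4.2 : 0.3.

57.3 : 100.0 : 69.7 : 24.3 : 4.2 : 0.3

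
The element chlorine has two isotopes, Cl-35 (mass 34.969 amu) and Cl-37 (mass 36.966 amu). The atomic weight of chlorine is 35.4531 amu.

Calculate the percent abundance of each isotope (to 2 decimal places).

Let x be the fractional abundance of Cl-35; then Cl-37 has abundance 1 − x.
34.969·x + 36.966·(1 − x) = 35.4531
(34.969 − 36.966)·x = 35.4531 − 36.966
x = -1.5129 / -1.997 = 0.75759 → 75.76% Cl-35, 24.24% Cl-37.

Cl-35: 75.76%, Cl-37: 24.24%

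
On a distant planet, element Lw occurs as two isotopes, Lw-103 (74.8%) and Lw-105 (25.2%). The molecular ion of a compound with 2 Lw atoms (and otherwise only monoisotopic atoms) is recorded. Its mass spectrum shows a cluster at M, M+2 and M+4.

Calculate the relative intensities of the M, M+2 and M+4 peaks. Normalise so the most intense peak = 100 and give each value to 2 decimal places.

Expanding (0.748 + 0.252)^2:
P(M) = 0.748^2 = 0.559504
P(M+2) = 2 × 0.748^1 × 0.252^1 = 0.376992
P(M+4) = 0.252^2 = 0.063504
The M peak is largest (0.559504); scaling to 100 gives 100.00 : 67.38 : 11.35.

100.00 : 67.38 : 11.35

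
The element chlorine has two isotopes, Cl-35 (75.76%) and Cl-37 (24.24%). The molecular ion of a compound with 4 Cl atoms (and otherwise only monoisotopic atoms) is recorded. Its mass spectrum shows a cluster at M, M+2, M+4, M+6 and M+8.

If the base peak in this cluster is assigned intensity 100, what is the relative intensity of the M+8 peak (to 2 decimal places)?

0.82

Binomial terms of (0.7576 + 0.2424)^4: M 0.3294, M+2 0.4216, M+4 0.2023, M+6 0.0432, M+8 0.0035 → M+2 is the base peak.
P(M+2) = C(4,1) × 0.7576^3 × 0.2424^1 = 4 × 0.4348304 × 0.2424 = 0.421612 (base)
P(M+8) = C(4,4) × 0.7576^0 × 0.2424^4 = 1 × 1.0000 × 0.00345247 = 0.003452
Relative intensity = 0.003452 / 0.421612 × 100 = 0.82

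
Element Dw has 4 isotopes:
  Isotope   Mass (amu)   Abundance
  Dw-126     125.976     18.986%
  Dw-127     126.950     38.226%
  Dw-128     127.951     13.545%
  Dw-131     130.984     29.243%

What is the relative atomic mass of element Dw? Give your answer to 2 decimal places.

Ar = Σ fᵢ·mᵢ = 0.18986 × 125.976 + 0.38226 × 126.950 + 0.13545 × 127.951 + 0.29243 × 130.984
= 23.9178 + 48.5279 + 17.3310 + 38.3037 = 128.0804 amu

128.08 amu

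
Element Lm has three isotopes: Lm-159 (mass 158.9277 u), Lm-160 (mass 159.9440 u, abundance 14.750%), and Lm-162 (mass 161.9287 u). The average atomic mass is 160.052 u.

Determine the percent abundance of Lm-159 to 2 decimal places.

52.78%

Let x and y be the fractions of Lm-159 and Lm-162. Then x + y = 1 − 0.14750 = 0.85250 and 158.9277x + 161.9287y = 160.052 − 0.14750×159.9440 = 136.46026.
Substituting: 158.9277x + 161.9287(0.85250 − x) = 136.46026
(158.9277 − 161.9287)x = -1.58395675  ⇒  x = 0.52781, y = 0.32469
Lm-159: 52.78%, Lm-162: 32.47%.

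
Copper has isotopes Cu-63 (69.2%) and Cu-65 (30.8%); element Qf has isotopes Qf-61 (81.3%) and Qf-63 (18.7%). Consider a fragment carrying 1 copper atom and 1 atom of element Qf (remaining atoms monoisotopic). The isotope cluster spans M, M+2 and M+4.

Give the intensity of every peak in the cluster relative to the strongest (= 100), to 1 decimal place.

100.0 : 67.5 : 10.2

Copper pattern (n=1): 0.6920 : 0.3080
Element Qf pattern (n=1): 0.8130 : 0.1870
Convolve the two distributions (both contribute in 2-u steps):
  M: 0.6920×0.8130 = 0.562596
  M+2: 0.6920×0.1870 + 0.3080×0.8130 = 0.379808
  M+4: 0.3080×0.1870 = 0.057596
Scale to base peak (0.562596) = 100: 100.0 : 67.5 : 10.2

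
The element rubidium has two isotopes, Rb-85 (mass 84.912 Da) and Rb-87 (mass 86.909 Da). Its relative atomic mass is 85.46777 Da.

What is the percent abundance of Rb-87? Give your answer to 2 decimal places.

27.83%

Writing the weighted mean with unknown fraction x of Rb-85:
84.912·x + 86.909·(1 − x) = 85.46777
(84.912 − 86.909)·x = 85.46777 − 86.909
x = -1.44123 / -1.997 = 0.72170 → 72.17% Rb-85, 27.83% Rb-87.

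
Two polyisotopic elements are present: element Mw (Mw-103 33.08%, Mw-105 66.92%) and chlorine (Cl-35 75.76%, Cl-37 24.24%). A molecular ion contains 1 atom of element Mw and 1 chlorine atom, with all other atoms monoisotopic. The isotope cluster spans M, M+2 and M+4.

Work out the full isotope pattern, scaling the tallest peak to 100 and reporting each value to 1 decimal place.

42.7 : 100.0 : 27.6

Element Mw pattern (n=1): 0.3308 : 0.6692
Chlorine pattern (n=1): 0.7576 : 0.2424
Convolve the two distributions (both contribute in 2-u steps):
  M: 0.3308×0.7576 = 0.250614
  M+2: 0.3308×0.2424 + 0.6692×0.7576 = 0.587172
  M+4: 0.6692×0.2424 = 0.162214
Scale to base peak (0.587172) = 100: 42.7 : 100.0 : 27.6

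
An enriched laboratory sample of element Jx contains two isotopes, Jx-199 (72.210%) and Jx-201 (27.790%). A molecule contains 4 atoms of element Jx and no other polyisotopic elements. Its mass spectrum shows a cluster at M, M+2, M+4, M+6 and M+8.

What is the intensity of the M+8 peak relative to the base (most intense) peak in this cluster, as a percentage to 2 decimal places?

Term probabilities: M 0.2719, M+2 0.4185, M+4 0.2416, M+6 0.0620, M+8 0.0060. Base peak = M+2.
P(M+2) = C(4,1) × 0.72210^3 × 0.27790^1 = 4 × 0.37652345 × 0.2779 = 0.418543 (base)
P(M+8) = C(4,4) × 0.72210^0 × 0.27790^4 = 1 × 1.0000 × 0.00596423 = 0.005964
Relative intensity = 0.005964 / 0.418543 × 100 = 1.42

1.42%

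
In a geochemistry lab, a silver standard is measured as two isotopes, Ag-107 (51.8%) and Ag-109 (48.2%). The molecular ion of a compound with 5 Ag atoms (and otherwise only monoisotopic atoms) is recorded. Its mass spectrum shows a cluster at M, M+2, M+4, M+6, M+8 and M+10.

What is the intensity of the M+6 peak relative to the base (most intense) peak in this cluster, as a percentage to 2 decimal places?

Binomial terms of (0.518 + 0.482)^5: M 0.0373, M+2 0.1735, M+4 0.3229, M+6 0.3005, M+8 0.1398, M+10 0.0260 → M+4 is the base peak.
P(M+4) = C(5,2) × 0.518^3 × 0.482^2 = 10 × 0.13899183 × 0.232324 = 0.322911 (base)
P(M+6) = C(5,3) × 0.518^2 × 0.482^3 = 10 × 0.268324 × 0.11198017 = 0.300470
Relative intensity = 0.300470 / 0.322911 × 100 = 93.05

93.05%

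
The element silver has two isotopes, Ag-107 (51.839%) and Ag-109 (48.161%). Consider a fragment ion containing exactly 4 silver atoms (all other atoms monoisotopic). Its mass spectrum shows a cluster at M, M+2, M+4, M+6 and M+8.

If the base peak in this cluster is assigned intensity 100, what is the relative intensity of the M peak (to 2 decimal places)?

19.31

Term probabilities: M 0.0722, M+2 0.2684, M+4 0.3740, M+6 0.2316, M+8 0.0538. Base peak = M+4.
P(M+4) = C(4,2) × 0.51839^2 × 0.48161^2 = 6 × 0.26872819 × 0.23194819 = 0.373986 (base)
P(M) = C(4,0) × 0.51839^4 × 0.48161^0 = 1 × 0.07221484 × 1.0000 = 0.072215
Relative intensity = 0.072215 / 0.373986 × 100 = 19.31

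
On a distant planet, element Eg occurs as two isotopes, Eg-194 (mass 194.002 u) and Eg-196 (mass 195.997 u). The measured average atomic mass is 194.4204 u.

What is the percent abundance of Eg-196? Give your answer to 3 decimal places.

With x = fraction of Eg-194 (so Eg-196 is 1 − x):
194.002·x + 195.997·(1 − x) = 194.4204
(194.002 − 195.997)·x = 194.4204 − 195.997
x = -1.5766 / -1.995 = 0.79028 → 79.028% Eg-194, 20.972% Eg-196.

20.972%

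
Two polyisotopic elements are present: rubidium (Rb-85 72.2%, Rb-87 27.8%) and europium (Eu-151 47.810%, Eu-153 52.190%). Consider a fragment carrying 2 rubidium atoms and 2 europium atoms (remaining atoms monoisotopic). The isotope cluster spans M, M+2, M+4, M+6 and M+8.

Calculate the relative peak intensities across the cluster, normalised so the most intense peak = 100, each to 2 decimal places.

33.10 : 97.75 : 100.00 : 41.09 : 5.85

Rubidium pattern (n=2): 0.521284 : 0.401432 : 0.077284
Europium pattern (n=2): 0.22857961 : 0.49904078 : 0.27237961
Convolve the two distributions (both contribute in 2-u steps):
  M: 0.521284×0.22857961 = 0.119155
  M+2: 0.521284×0.49904078 + 0.401432×0.22857961 = 0.351901
  M+4: 0.521284×0.27237961 + 0.401432×0.49904078 + 0.077284×0.22857961 = 0.359984
  M+6: 0.401432×0.27237961 + 0.077284×0.49904078 = 0.147910
  M+8: 0.077284×0.27237961 = 0.021051
Scale to base peak (0.359984) = 100: 33.10 : 97.75 : 100.00 : 41.09 : 5.85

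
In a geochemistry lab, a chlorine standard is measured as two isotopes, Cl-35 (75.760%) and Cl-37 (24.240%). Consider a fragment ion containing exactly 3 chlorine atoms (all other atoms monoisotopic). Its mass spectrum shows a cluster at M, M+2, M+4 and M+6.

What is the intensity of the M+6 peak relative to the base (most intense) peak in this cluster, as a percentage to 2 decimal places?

Binomial terms of (0.75760 + 0.24240)^3: M 0.4348, M+2 0.4174, M+4 0.1335, M+6 0.0142 → M is the base peak.
P(M) = C(3,0) × 0.75760^3 × 0.24240^0 = 1 × 0.4348304 × 1.0000 = 0.434830 (base)
P(M+6) = C(3,3) × 0.75760^0 × 0.24240^3 = 1 × 1.0000 × 0.01424288 = 0.014243
Relative intensity = 0.014243 / 0.434830 × 100 = 3.28

3.28%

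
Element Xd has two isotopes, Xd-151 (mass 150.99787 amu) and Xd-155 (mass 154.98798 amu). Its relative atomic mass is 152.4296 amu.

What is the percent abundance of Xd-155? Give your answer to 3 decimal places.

Let x be the fractional abundance of Xd-151; then Xd-155 has abundance 1 − x.
150.99787·x + 154.98798·(1 − x) = 152.4296
(150.99787 − 154.98798)·x = 152.4296 − 154.98798
x = -2.55838 / -3.99011 = 0.64118 → 64.118% Xd-151, 35.882% Xd-155.

35.882%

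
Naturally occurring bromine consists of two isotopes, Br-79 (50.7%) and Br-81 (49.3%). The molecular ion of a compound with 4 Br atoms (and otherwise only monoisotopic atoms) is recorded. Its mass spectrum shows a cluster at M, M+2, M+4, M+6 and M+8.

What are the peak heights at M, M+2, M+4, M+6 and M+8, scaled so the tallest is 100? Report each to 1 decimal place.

The 4 Br atoms are independent, so intensities follow the terms of (0.507 + 0.493)^4.
P(M) = 0.507^4 = 0.066074
P(M+2) = 4 × 0.507^3 × 0.493^1 = 0.256999
P(M+4) = 6 × 0.507^2 × 0.493^2 = 0.374853
P(M+6) = 4 × 0.507^1 × 0.493^3 = 0.243001
P(M+8) = 0.493^4 = 0.059073
The M+4 peak is largest (0.374853); scaling to 100 gives 17.6 : 68.6 : 100.0 : 64.8 : 15.8.

17.6 : 68.6 : 100.0 : 64.8 : 15.8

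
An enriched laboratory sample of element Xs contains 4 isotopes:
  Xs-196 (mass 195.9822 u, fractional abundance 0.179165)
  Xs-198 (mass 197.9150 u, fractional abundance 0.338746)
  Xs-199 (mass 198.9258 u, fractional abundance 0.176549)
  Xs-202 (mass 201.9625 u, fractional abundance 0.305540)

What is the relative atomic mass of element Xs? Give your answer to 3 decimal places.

Average mass = Σ (abundance × isotope mass) = 0.179165 × 195.9822 + 0.338746 × 197.9150 + 0.176549 × 198.9258 + 0.305540 × 201.9625
= 35.11315 + 67.04291 + 35.12015 + 61.70762 = 198.98383 u

198.984 u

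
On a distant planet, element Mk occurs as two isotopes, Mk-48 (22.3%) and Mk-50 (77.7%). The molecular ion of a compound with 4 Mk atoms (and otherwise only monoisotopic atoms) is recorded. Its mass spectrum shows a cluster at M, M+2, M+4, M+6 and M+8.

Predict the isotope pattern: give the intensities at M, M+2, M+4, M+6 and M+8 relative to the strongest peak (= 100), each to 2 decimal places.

Expanding (0.223 + 0.777)^4:
P(M) = 0.223^4 = 0.002473
P(M+2) = 4 × 0.223^3 × 0.777^1 = 0.034466
P(M+4) = 6 × 0.223^2 × 0.777^2 = 0.180137
P(M+6) = 4 × 0.223^1 × 0.777^3 = 0.418435
P(M+8) = 0.777^4 = 0.364489
The M+6 peak is largest (0.418435); scaling to 100 gives 0.59 : 8.24 : 43.05 : 100.00 : 87.11.

0.59 : 8.24 : 43.05 : 100.00 : 87.11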